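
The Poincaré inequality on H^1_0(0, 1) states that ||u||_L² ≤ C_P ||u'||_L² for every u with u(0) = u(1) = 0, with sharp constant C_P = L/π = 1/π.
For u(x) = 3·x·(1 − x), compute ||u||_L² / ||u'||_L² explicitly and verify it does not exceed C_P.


||u||_L² / ||u'||_L² = sqrt(10)/10 < C_P = 1/π.

u(x) = 3·x·(1 − x), so u'(x) = 3 - 6*x.
u(x) = 3·x·(1 − x) vanishes at x = 0 and x = 1, so u ∈ H^1_0(0, 1). Differentiate via the product rule and integrate the resulting polynomials term by term.
  ∫_0^1 u² dx = ∫_0^1 (9*x^4 - 18*x^3 + 9*x^2) dx. Term by term:
    ∫_0^1 9*x^4 dx = 9/5;  ∫_0^1 -18*x^3 dx = -9/2;  ∫_0^1 9*x^2 dx = 3.
  Sum: 9/5 − 9/2 + 3 = 3/10.
  ∫_0^1 (u')² dx = ∫_0^1 (36*x^2 - 36*x + 9) dx. Term by term:
    ∫_0^1 36*x^2 dx = 12;  ∫_0^1 -36*x dx = -18;  ∫_0^1 9 dx = 9.
  Sum: 12 − 18 + 9 = 3.
∫_0^1 u² dx = 3/10, so ||u||_L² = sqrt(30)/10.
∫_0^1 (u')² dx = 3, so ||u'||_L² = sqrt(3).
Ratio ||u||_L² / ||u'||_L² = sqrt(10)/10.
Sharp Poincaré constant on H^1_0(0, 1) is C_P = L/π = 1/π, achieved by sin(π·x).
A polynomial bump cannot attain the sharp Poincaré constant (only the first sine eigenfunction does), so the ratio is strictly less than C_P, consistent with ||u||_L² ≤ C_P ||u'||_L².


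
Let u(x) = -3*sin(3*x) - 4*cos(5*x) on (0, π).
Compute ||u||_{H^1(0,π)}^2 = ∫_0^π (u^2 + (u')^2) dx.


||u||_{H^1(0,π)}^2 = 253*π

u'(x) = 20*sin(5*x) - 9*cos(3*x).
Expand u² and (u')² and integrate term by term on (0, π), using: for integers n ≥ 1, ∫_0^π sin²(nx) dx = ∫_0^π cos²(nx) dx = π/2; for n ≠ n', ∫_0^π sin(nx)sin(n'x) dx = ∫_0^π cos(nx)cos(n'x) dx = 0; and by product-to-sum, ∫_0^π sin(nx)cos(n'x) dx = ½∫_0^π [sin((n+n')x) + sin((n−n')x)] dx, which is 0 when n+n' is even and 2n/(n²−n'²) when n+n' is odd (it need not vanish on (0, π)).
  u² squared terms: (-4)²·∫cos(5x)² dx = 16·π/2 = 8*π;  (-3)²·∫sin(3x)² dx = 9·π/2 = 9*π/2.
  u² cross terms: 2·(-4)·(-3)·∫cos(5x)·sin(3x) dx = 24·(0) = 0.
  So ∫_0^π u² dx = 8*π + 9*π/2 + 0 = 25*π/2.
  (u')² squared terms: (-9)²·∫cos(3x)² dx = 81·π/2 = 81*π/2;  (20)²·∫sin(5x)² dx = 400·π/2 = 200*π.
  (u')² cross terms: 2·(-9)·(20)·∫cos(3x)·sin(5x) dx = -360·(0) = 0.
  So ∫_0^π (u')² dx = 81*π/2 + 200*π + 0 = 481*π/2.
||u||_{H^1}^2 = (25*π/2) + (481*π/2) = 253*π.


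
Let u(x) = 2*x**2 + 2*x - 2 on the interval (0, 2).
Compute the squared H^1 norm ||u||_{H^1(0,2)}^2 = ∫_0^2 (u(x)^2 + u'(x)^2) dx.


||u||_{H^1}^2 = 608/5

The H^1 norm (squared) on an interval (0, L) is
  ||u||_{H^1}^2 = ∫_0^L u(x)^2 dx + ∫_0^L u'(x)^2 dx.
Compute u'(x) = 4*x + 2.
Then u(x)^2 = 4*x**4 + 8*x**3 - 4*x**2 - 8*x + 4 and u'(x)^2 = 16*x**2 + 16*x + 4.
Integrate each monomial from 0 to 2 using ∫_0^2 c·x^n dx = c·2^(n+1)/(n+1):
  ∫_0^2 u(x)^2 dx = ∫_0^2 (4*x^4 + 8*x^3 - 4*x^2 - 8*x + 4) dx. Term by term:
    ∫_0^2 4*x^4 dx = 128/5;  ∫_0^2 8*x^3 dx = 32;  ∫_0^2 -4*x^2 dx = -32/3;
    ∫_0^2 -8*x dx = -16;  ∫_0^2 4 dx = 8.
  Sum: 128/5 + 32 − 32/3 − 16 + 8 = 584/15.
  ∫_0^2 u'(x)^2 dx = ∫_0^2 (16*x^2 + 16*x + 4) dx. Term by term:
    ∫_0^2 16*x^2 dx = 128/3;  ∫_0^2 16*x dx = 32;  ∫_0^2 4 dx = 8.
  Sum: 128/3 + 32 + 8 = 248/3.
Adding: ||u||_{H^1}^2 = 584/15 + 248/3 = 608/5.


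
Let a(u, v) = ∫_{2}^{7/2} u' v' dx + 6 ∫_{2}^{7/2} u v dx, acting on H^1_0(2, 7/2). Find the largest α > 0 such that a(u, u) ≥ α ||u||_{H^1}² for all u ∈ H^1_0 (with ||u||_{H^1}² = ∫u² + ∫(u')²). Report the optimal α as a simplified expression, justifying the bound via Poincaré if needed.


α = 1

Coercivity of a(·,·) on H^1_0(2, 7/2) means a(u, u) ≥ α ||u||_{H^1}² for every u ∈ H^1_0.
The interval has length L = 3/2, and Poincaré/coercivity depend only on L. Here a(u, u) = ∫(u')² + (6)·∫u².
Here c = 6 ≥ 1, so a(u,u) = ∫(u')² + c∫u² ≥ ∫(u')² + ∫u² = ||u||_{H^1}², i.e. α = 1 works. No larger α is possible: a(u,u) ≥ α||u||_{H^1}² means (1−α)∫(u')² ≥ (α−c)∫u², and for the modes u_n = sin(nπ(x−x₀)/L) (x₀ the left endpoint) one has ∫u_n²/∫(u_n')² = (L/(nπ))² → 0, so a(u_n,u_n)/||u_n||_{H^1}² → 1. Hence the optimal constant is α = 1.
Therefore α = 1.


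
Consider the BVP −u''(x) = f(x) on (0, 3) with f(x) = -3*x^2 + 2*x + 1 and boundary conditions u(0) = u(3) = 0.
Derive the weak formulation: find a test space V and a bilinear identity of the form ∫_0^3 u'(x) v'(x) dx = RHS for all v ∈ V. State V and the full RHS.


V = H^1_0(0, 3) (so v(0) = v(3) = 0); weak form: ∫_0^3 u'v' dx = ∫_0^3 (-3*x^2 + 2*x + 1) v dx for all v ∈ V.

Multiply both sides by a test function v and integrate from 0 to 3:
  ∫_0^3 −u''(x) v(x) dx = ∫_0^3 f(x) v(x) dx.
Integrate the LHS by parts once:
  ∫_0^3 −u'' v dx = −[u'(x) v(x)]_0^3 + ∫_0^3 u'(x) v'(x) dx.
Thus ∫_0^3 u'(x) v'(x) dx = ∫_0^3 f(x) v(x) dx + [u'(x) v(x)]_0^3.
Choose V so that boundary terms are either known or forced to vanish.
u is Dirichlet: u(0) = u(3) = 0. Let V = H^1_0(0, 3); then v(0) = v(3) = 0, and [u' v]_0^3 = 0.
Weak formulation: find u (satisfying any essential BC) such that ∫_0^3 u'(x) v'(x) dx = ∫_0^3 f v dx for all v ∈ V.
Substituting f(x) = -3*x^2 + 2*x + 1, the right-hand side is ∫_0^3 (-3*x^2 + 2*x + 1) v dx.


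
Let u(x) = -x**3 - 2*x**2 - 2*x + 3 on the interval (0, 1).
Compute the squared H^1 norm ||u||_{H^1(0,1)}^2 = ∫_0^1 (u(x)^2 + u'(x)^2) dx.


||u||_{H^1}^2 = 6799/210

The H^1 norm (squared) on an interval (0, L) is
  ||u||_{H^1}^2 = ∫_0^L u(x)^2 dx + ∫_0^L u'(x)^2 dx.
Compute u'(x) = -3*x**2 - 4*x - 2.
Then u(x)^2 = x**6 + 4*x**5 + 8*x**4 + 2*x**3 - 8*x**2 - 12*x + 9 and u'(x)^2 = 9*x**4 + 24*x**3 + 28*x**2 + 16*x + 4.
Integrate each monomial from 0 to 1 using ∫_0^1 c·x^n dx = c·1^(n+1)/(n+1):
  ∫_0^1 u(x)^2 dx = ∫_0^1 (x^6 + 4*x^5 + 8*x^4 + 2*x^3 - 8*x^2 - 12*x + 9) dx. Term by term:
    ∫_0^1 x^6 dx = 1/7;  ∫_0^1 4*x^5 dx = 2/3;  ∫_0^1 8*x^4 dx = 8/5;
    ∫_0^1 2*x^3 dx = 1/2;  ∫_0^1 -8*x^2 dx = -8/3;  ∫_0^1 -12*x dx = -6;
    ∫_0^1 9 dx = 9.
  Sum: 1/7 + 2/3 + 8/5 + 1/2 − 8/3 − 6 + 9 = 227/70.
  ∫_0^1 u'(x)^2 dx = ∫_0^1 (9*x^4 + 24*x^3 + 28*x^2 + 16*x + 4) dx. Term by term:
    ∫_0^1 9*x^4 dx = 9/5;  ∫_0^1 24*x^3 dx = 6;  ∫_0^1 28*x^2 dx = 28/3;
    ∫_0^1 16*x dx = 8;  ∫_0^1 4 dx = 4.
  Sum: 9/5 + 6 + 28/3 + 8 + 4 = 437/15.
Adding: ||u||_{H^1}^2 = 227/70 + 437/15 = 6799/210.


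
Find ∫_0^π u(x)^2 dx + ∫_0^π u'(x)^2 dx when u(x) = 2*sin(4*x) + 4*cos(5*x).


||u||_{H^1(0,π)}^2 = -3328/9 + 242*π

u'(x) = -20*sin(5*x) + 8*cos(4*x).
Expand u² and (u')² and integrate term by term on (0, π), using: for integers n ≥ 1, ∫_0^π sin²(nx) dx = ∫_0^π cos²(nx) dx = π/2; for n ≠ n', ∫_0^π sin(nx)sin(n'x) dx = ∫_0^π cos(nx)cos(n'x) dx = 0; and by product-to-sum, ∫_0^π sin(nx)cos(n'x) dx = ½∫_0^π [sin((n+n')x) + sin((n−n')x)] dx, which is 0 when n+n' is even and 2n/(n²−n'²) when n+n' is odd (it need not vanish on (0, π)).
  u² squared terms: (2)²·∫sin(4x)² dx = 4·π/2 = 2*π;  (4)²·∫cos(5x)² dx = 16·π/2 = 8*π.
  u² cross terms: 2·(2)·(4)·∫sin(4x)·cos(5x) dx = 16·(-8/9) = -128/9.
  So ∫_0^π u² dx = 2*π + 8*π − 128/9 = -128/9 + 10*π.
  (u')² squared terms: (-20)²·∫sin(5x)² dx = 400·π/2 = 200*π;  (8)²·∫cos(4x)² dx = 64·π/2 = 32*π.
  (u')² cross terms: 2·(-20)·(8)·∫sin(5x)·cos(4x) dx = -320·(10/9) = -3200/9.
  So ∫_0^π (u')² dx = 200*π + 32*π − 3200/9 = -3200/9 + 232*π.
||u||_{H^1}^2 = (-128/9 + 10*π) + (-3200/9 + 232*π) = -3328/9 + 242*π.


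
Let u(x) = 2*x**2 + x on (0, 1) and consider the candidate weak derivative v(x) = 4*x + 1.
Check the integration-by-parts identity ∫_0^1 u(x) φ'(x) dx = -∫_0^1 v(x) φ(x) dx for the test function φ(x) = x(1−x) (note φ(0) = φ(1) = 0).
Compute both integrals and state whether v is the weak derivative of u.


LHS = -1/2, RHS = -1/2. Yes, v = u' weakly.

u(x) = 2*x**2 + x, classical derivative u'(x) = 4*x + 1.
φ(x) = x(1−x), so φ'(x) = 1 - 2*x.
Note φ(0) = φ(1) = 0, so the boundary term u·φ vanishes.
LHS = ∫_0^1 u(x) φ'(x) dx = ∫_0^1 (-4*x^3 + x) dx. Term by term:
  ∫_0^1 -4*x^3 dx = -1;  ∫_0^1 x dx = 1/2.
Sum: -1 + 1/2 = -1/2.
So LHS = -1/2.
∫_0^1 v(x) φ(x) dx = ∫_0^1 (-4*x^3 + 3*x^2 + x) dx. Term by term:
  ∫_0^1 -4*x^3 dx = -1;  ∫_0^1 3*x^2 dx = 1;  ∫_0^1 x dx = 1/2.
Sum: -1 + 1 + 1/2 = 1/2.
So RHS = -∫_0^1 v(x) φ(x) dx = -1/2.
LHS = RHS, so the identity holds for this test φ.
Moreover u is smooth here and v(x) = u'(x) = 4*x + 1 pointwise, so the identity holds for every test function. Hence v is the weak derivative of u.


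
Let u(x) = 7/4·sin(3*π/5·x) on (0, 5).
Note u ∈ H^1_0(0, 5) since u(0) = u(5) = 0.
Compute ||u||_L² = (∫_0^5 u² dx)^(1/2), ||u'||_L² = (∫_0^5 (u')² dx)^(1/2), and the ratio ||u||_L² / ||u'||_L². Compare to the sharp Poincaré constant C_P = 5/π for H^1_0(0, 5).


||u||_L² / ||u'||_L² = 5/(3*π) < C_P = 5/π.

u(x) = 7/4·sin(3*π/5·x), so u'(x) = 21*π*cos(3*π*x/5)/20.
Writing u(x) = A·sin(kπx/L) with A = 7/4 and k = 3, use ∫_0^L sin²(kπx/L) dx = L/2 and ∫_0^L cos²(kπx/L) dx = L/2.
u² = 49/16·sin²(3*π/5·x) and (u')² = 441*π^2/400·cos²(3*π/5·x), and each of sin², cos² integrates to L/2 = 5/2 over (0, 5).
∫_0^5 u² dx = 245/32, so ||u||_L² = 7*sqrt(10)/8.
∫_0^5 (u')² dx = 441*π^2/160, so ||u'||_L² = 21*sqrt(10)*π/40.
Ratio ||u||_L² / ||u'||_L² = 5/(3*π).
Sharp Poincaré constant on H^1_0(0, 5) is C_P = L/π = 5/π, achieved by sin(π/5·x).
This is the k = 3 harmonic; the ratio L/(kπ) is strictly less than C_P = L/π, consistent with the sharp inequality ||u||_L² ≤ C_P ||u'||_L².


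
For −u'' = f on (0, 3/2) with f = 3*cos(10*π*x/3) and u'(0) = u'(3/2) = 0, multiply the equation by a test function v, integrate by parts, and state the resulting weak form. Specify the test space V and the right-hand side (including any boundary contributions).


V = H^1(0, 3/2) (no boundary constraint on v; u is determined up to an additive constant); weak form: ∫_0^3/2 u'v' dx = ∫_0^3/2 (3*cos(10*π*x/3)) v dx for all v ∈ V.

Multiply both sides by a test function v and integrate from 0 to 3/2:
  ∫_0^3/2 −u''(x) v(x) dx = ∫_0^3/2 f(x) v(x) dx.
Integrate the LHS by parts once:
  ∫_0^3/2 −u'' v dx = −[u'(x) v(x)]_0^3/2 + ∫_0^3/2 u'(x) v'(x) dx.
Thus ∫_0^3/2 u'(x) v'(x) dx = ∫_0^3/2 f(x) v(x) dx + [u'(x) v(x)]_0^3/2.
Choose V so that boundary terms are either known or forced to vanish.
u has homogeneous Neumann: u'(0) = u'(3/2) = 0. So [u' v]_0^3/2 = 0·v(3/2) − 0·v(0) = 0 for any v; take V = H^1(0, 3/2).
Weak formulation: find u (satisfying any essential BC) such that ∫_0^3/2 u'(x) v'(x) dx = ∫_0^3/2 f v dx for all v ∈ V (homogeneous Neumann, so boundary terms vanish).
Substituting f(x) = 3*cos(10*π*x/3), the right-hand side is ∫_0^3/2 (3*cos(10*π*x/3)) v dx.
Compatibility check (pure Neumann): taking v ≡ 1 ∈ V gives 0 = ∫_0^3/2 f dx + (0) − (0), i.e. ∫_0^3/2 f dx must equal u'(0) − u'(3/2) = 0. Indeed ∫_0^3/2 (3*cos(10*π*x/3)) dx = 0, so the data are compatible. The solution is then unique only up to an additive constant (fix it e.g. by requiring ∫_0^3/2 u dx = 0).


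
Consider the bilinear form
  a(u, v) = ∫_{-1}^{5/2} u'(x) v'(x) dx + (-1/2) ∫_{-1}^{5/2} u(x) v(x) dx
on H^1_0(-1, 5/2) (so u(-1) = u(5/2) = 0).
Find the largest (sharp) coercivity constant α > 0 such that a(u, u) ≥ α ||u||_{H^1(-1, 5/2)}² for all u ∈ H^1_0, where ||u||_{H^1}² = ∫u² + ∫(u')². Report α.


α = (-49 + 8*π^2)/(2*(4*π^2 + 49))

Coercivity of a(·,·) on H^1_0(-1, 5/2) means a(u, u) ≥ α ||u||_{H^1}² for every u ∈ H^1_0.
The interval has length L = 7/2, and Poincaré/coercivity depend only on L. Here a(u, u) = ∫(u')² + (-1/2)·∫u².
Here c = -1/2 < 0 with |c| < (π/L)² = 4*π^2/49, so coercivity still holds. The condition a(u,u) ≥ α||u||_{H^1}² reads (1−α)∫(u')² ≥ (α−c)∫u². Any admissible α is ≤ 1 (rapidly oscillating u have ∫u²/∫(u')² → 0), and α = 1 would force 0 ≥ (1−c)∫u², impossible since c < 1; so 1−α > 0. By the sharp Poincaré inequality on H^1_0 of an interval of length L, ∫(u')² ≥ (π/L)²∫u² with equality for the first sine mode sin(π(x−x₀)/L) (x₀ the left endpoint), so the inequality holds for all u iff (1−α)(π/L)² ≥ α − c, i.e. α ≤ ((π/L)² + c)/((π/L)² + 1) = (1 + c(L/π)²)/(1 + (L/π)²). (Direct route, valid since c ≤ 0: Poincaré gives c∫u² ≥ c(L/π)²∫(u')², so a(u,u) ≥ (1 + c(L/π)²)∫(u')², while ||u||_{H^1}² ≤ (1 + (L/π)²)∫(u')²; dividing yields the same α.) With (π/L)² = 4*π^2/49 and c = -1/2, the largest admissible constant is α = ((π/L)² + c)/((π/L)² + 1).
Simplifying, α = (-49 + 8*π^2)/(2*(4*π^2 + 49)).


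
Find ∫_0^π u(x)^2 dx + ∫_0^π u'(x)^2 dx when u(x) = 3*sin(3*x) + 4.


||u||_{H^1(0,π)}^2 = 16 + 61*π

u'(x) = 9*cos(3*x).
Expand u² and (u')² and integrate term by term on (0, π), using: for integers n ≥ 1, ∫_0^π sin²(nx) dx = ∫_0^π cos²(nx) dx = π/2; for n ≠ n', ∫_0^π sin(nx)sin(n'x) dx = ∫_0^π cos(nx)cos(n'x) dx = 0; and by product-to-sum, ∫_0^π sin(nx)cos(n'x) dx = ½∫_0^π [sin((n+n')x) + sin((n−n')x)] dx, which is 0 when n+n' is even and 2n/(n²−n'²) when n+n' is odd (it need not vanish on (0, π)). For the constant mode: ∫_0^π 1 dx = π, ∫_0^π cos(nx) dx = 0, ∫_0^π sin(nx) dx = (1−(−1)^n)/n.
  u² squared terms: (4)²·∫1 dx = 16·π = 16*π;  (3)²·∫sin(3x)² dx = 9·π/2 = 9*π/2.
  u² cross terms: 2·(4)·(3)·∫1·sin(3x) dx = 24·(2/3) = 16.
  So ∫_0^π u² dx = 16*π + 9*π/2 + 16 = 16 + 41*π/2.
  (u')² squared terms: (9)²·∫cos(3x)² dx = 81·π/2 = 81*π/2.
  So ∫_0^π (u')² dx = 81*π/2.
||u||_{H^1}^2 = (16 + 41*π/2) + (81*π/2) = 16 + 61*π.


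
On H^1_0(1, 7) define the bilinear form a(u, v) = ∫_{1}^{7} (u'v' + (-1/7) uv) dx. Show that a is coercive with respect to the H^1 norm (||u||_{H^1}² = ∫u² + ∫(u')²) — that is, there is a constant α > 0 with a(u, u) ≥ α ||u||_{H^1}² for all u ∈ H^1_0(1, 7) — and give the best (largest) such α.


α = (-36/7 + π^2)/(π^2 + 36)

Coercivity of a(·,·) on H^1_0(1, 7) means a(u, u) ≥ α ||u||_{H^1}² for every u ∈ H^1_0.
The interval has length L = 6, and Poincaré/coercivity depend only on L. Here a(u, u) = ∫(u')² + (-1/7)·∫u².
Here c = -1/7 < 0 with |c| < (π/L)² = π^2/36, so coercivity still holds. The condition a(u,u) ≥ α||u||_{H^1}² reads (1−α)∫(u')² ≥ (α−c)∫u². Any admissible α is ≤ 1 (rapidly oscillating u have ∫u²/∫(u')² → 0), and α = 1 would force 0 ≥ (1−c)∫u², impossible since c < 1; so 1−α > 0. By the sharp Poincaré inequality on H^1_0 of an interval of length L, ∫(u')² ≥ (π/L)²∫u² with equality for the first sine mode sin(π(x−x₀)/L) (x₀ the left endpoint), so the inequality holds for all u iff (1−α)(π/L)² ≥ α − c, i.e. α ≤ ((π/L)² + c)/((π/L)² + 1) = (1 + c(L/π)²)/(1 + (L/π)²). (Direct route, valid since c ≤ 0: Poincaré gives c∫u² ≥ c(L/π)²∫(u')², so a(u,u) ≥ (1 + c(L/π)²)∫(u')², while ||u||_{H^1}² ≤ (1 + (L/π)²)∫(u')²; dividing yields the same α.) With (π/L)² = π^2/36 and c = -1/7, the largest admissible constant is α = ((π/L)² + c)/((π/L)² + 1).
Simplifying, α = (-36/7 + π^2)/(π^2 + 36).


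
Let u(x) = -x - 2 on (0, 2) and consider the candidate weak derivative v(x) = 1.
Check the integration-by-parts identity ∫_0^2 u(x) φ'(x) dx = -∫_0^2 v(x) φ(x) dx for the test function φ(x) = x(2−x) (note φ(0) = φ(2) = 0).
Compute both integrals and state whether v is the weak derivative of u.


LHS = 4/3, RHS = -4/3. No, v is not the weak derivative of u.

u(x) = -x - 2, classical derivative u'(x) = -1.
φ(x) = x(2−x), so φ'(x) = 2 - 2*x.
Note φ(0) = φ(2) = 0, so the boundary term u·φ vanishes.
LHS = ∫_0^2 u(x) φ'(x) dx = ∫_0^2 (2*x^2 + 2*x - 4) dx. Term by term:
  ∫_0^2 2*x^2 dx = 16/3;  ∫_0^2 2*x dx = 4;  ∫_0^2 -4 dx = -8.
Sum: 16/3 + 4 − 8 = 4/3.
So LHS = 4/3.
∫_0^2 v(x) φ(x) dx = ∫_0^2 (-x^2 + 2*x) dx. Term by term:
  ∫_0^2 -x^2 dx = -8/3;  ∫_0^2 2*x dx = 4.
Sum: -8/3 + 4 = 4/3.
So RHS = -∫_0^2 v(x) φ(x) dx = -4/3.
LHS − RHS = 8/3 ≠ 0, so the identity fails.
(For a valid weak derivative the identity must hold for EVERY test function, in particular this one. The failure shows v is NOT the weak derivative of u.)
Correct weak derivative would be u'(x) = -1.


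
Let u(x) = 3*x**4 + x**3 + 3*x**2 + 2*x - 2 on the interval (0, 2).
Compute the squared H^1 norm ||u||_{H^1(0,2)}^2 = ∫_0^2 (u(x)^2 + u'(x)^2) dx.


||u||_{H^1}^2 = 646048/105

The H^1 norm (squared) on an interval (0, L) is
  ||u||_{H^1}^2 = ∫_0^L u(x)^2 dx + ∫_0^L u'(x)^2 dx.
Compute u'(x) = 12*x**3 + 3*x**2 + 6*x + 2.
Then u(x)^2 = 9*x**8 + 6*x**7 + 19*x**6 + 18*x**5 + x**4 + 8*x**3 - 8*x**2 - 8*x + 4 and u'(x)^2 = 144*x**6 + 72*x**5 + 153*x**4 + 84*x**3 + 48*x**2 + 24*x + 4.
Integrate each monomial from 0 to 2 using ∫_0^2 c·x^n dx = c·2^(n+1)/(n+1):
  ∫_0^2 u(x)^2 dx = ∫_0^2 (9*x^8 + 6*x^7 + 19*x^6 + 18*x^5 + x^4 + 8*x^3 - 8*x^2 - 8*x + 4) dx. Term by term:
    ∫_0^2 9*x^8 dx = 512;  ∫_0^2 6*x^7 dx = 192;  ∫_0^2 19*x^6 dx = 2432/7;
    ∫_0^2 18*x^5 dx = 192;  ∫_0^2 x^4 dx = 32/5;  ∫_0^2 8*x^3 dx = 32;
    ∫_0^2 -8*x^2 dx = -64/3;  ∫_0^2 -8*x dx = -16;  ∫_0^2 4 dx = 8.
  Sum: 512 + 192 + 2432/7 + 192 + 32/5 + 32 − 64/3 − 16 + 8 = 131512/105.
  ∫_0^2 u'(x)^2 dx = ∫_0^2 (144*x^6 + 72*x^5 + 153*x^4 + 84*x^3 + 48*x^2 + 24*x + 4) dx. Term by term:
    ∫_0^2 144*x^6 dx = 18432/7;  ∫_0^2 72*x^5 dx = 768;  ∫_0^2 153*x^4 dx = 4896/5;
    ∫_0^2 84*x^3 dx = 336;  ∫_0^2 48*x^2 dx = 128;  ∫_0^2 24*x dx = 48;
    ∫_0^2 4 dx = 8.
  Sum: 18432/7 + 768 + 4896/5 + 336 + 128 + 48 + 8 = 171512/35.
Adding: ||u||_{H^1}^2 = 131512/105 + 171512/35 = 646048/105.


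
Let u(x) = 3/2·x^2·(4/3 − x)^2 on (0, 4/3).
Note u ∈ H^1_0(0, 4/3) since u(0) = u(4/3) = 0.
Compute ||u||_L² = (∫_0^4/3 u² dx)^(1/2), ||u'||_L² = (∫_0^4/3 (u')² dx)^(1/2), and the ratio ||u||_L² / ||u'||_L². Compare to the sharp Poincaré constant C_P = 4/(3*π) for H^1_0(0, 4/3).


||u||_L² / ||u'||_L² = 2*sqrt(3)/9 < C_P = 4/(3*π).

u(x) = 3/2·x^2·(4/3 − x)^2, so u'(x) = 2*x*(3*x - 4)*(3*x - 2)/3.
u(x) = 3/2·x^2·(4/3 − x)^2 vanishes at x = 0 and x = 4/3, so u ∈ H^1_0(0, 4/3). Differentiate via the product rule and integrate the resulting polynomials term by term.
  ∫_0^4/3 u² dx = ∫_0^4/3 (9*x^8/4 - 12*x^7 + 24*x^6 - 64*x^5/3 + 64*x^4/9) dx. Term by term:
    ∫_0^4/3 9*x^8/4 dx = 65536/19683;  ∫_0^4/3 -12*x^7 dx = -32768/2187;  ∫_0^4/3 24*x^6 dx = 131072/5103;
    ∫_0^4/3 -64*x^5/3 dx = -131072/6561;  ∫_0^4/3 64*x^4/9 dx = 65536/10935.
  Sum: 65536/19683 − 32768/2187 + 131072/5103 − 131072/6561 + 65536/10935 = 32768/688905.
  ∫_0^4/3 (u')² dx = ∫_0^4/3 (36*x^6 - 144*x^5 + 208*x^4 - 128*x^3 + 256*x^2/9) dx. Term by term:
    ∫_0^4/3 36*x^6 dx = 65536/1701;  ∫_0^4/3 -144*x^5 dx = -32768/243;  ∫_0^4/3 208*x^4 dx = 212992/1215;
    ∫_0^4/3 -128*x^3 dx = -8192/81;  ∫_0^4/3 256*x^2/9 dx = 16384/729.
  Sum: 65536/1701 − 32768/243 + 212992/1215 − 8192/81 + 16384/729 = 8192/25515.
∫_0^4/3 u² dx = 32768/688905, so ||u||_L² = 128*sqrt(210)/8505.
∫_0^4/3 (u')² dx = 8192/25515, so ||u'||_L² = 64*sqrt(70)/945.
Ratio ||u||_L² / ||u'||_L² = 2*sqrt(3)/9.
Sharp Poincaré constant on H^1_0(0, 4/3) is C_P = L/π = 4/(3*π), achieved by sin(3*π/4·x).
A polynomial bump cannot attain the sharp Poincaré constant (only the first sine eigenfunction does), so the ratio is strictly less than C_P, consistent with ||u||_L² ≤ C_P ||u'||_L².


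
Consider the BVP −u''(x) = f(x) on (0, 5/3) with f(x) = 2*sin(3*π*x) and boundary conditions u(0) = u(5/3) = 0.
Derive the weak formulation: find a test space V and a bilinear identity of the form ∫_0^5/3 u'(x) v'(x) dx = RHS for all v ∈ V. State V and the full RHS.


V = H^1_0(0, 5/3) (so v(0) = v(5/3) = 0); weak form: ∫_0^5/3 u'v' dx = ∫_0^5/3 (2*sin(3*π*x)) v dx for all v ∈ V.

Multiply both sides by a test function v and integrate from 0 to 5/3:
  ∫_0^5/3 −u''(x) v(x) dx = ∫_0^5/3 f(x) v(x) dx.
Integrate the LHS by parts once:
  ∫_0^5/3 −u'' v dx = −[u'(x) v(x)]_0^5/3 + ∫_0^5/3 u'(x) v'(x) dx.
Thus ∫_0^5/3 u'(x) v'(x) dx = ∫_0^5/3 f(x) v(x) dx + [u'(x) v(x)]_0^5/3.
Choose V so that boundary terms are either known or forced to vanish.
u is Dirichlet: u(0) = u(5/3) = 0. Let V = H^1_0(0, 5/3); then v(0) = v(5/3) = 0, and [u' v]_0^5/3 = 0.
Weak formulation: find u (satisfying any essential BC) such that ∫_0^5/3 u'(x) v'(x) dx = ∫_0^5/3 f v dx for all v ∈ V.
Substituting f(x) = 2*sin(3*π*x), the right-hand side is ∫_0^5/3 (2*sin(3*π*x)) v dx.


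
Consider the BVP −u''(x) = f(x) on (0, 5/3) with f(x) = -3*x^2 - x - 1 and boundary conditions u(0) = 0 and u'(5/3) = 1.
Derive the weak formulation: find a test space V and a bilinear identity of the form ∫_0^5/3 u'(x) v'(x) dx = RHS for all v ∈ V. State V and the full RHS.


V = {v ∈ H^1(0, 5/3) : v(0) = 0} (test functions vanish at x = 0 where u is specified); weak form: ∫_0^5/3 u'v' dx = ∫_0^5/3 (-3*x^2 - x - 1) v dx + v(5/3) for all v ∈ V.

Multiply both sides by a test function v and integrate from 0 to 5/3:
  ∫_0^5/3 −u''(x) v(x) dx = ∫_0^5/3 f(x) v(x) dx.
Integrate the LHS by parts once:
  ∫_0^5/3 −u'' v dx = −[u'(x) v(x)]_0^5/3 + ∫_0^5/3 u'(x) v'(x) dx.
Thus ∫_0^5/3 u'(x) v'(x) dx = ∫_0^5/3 f(x) v(x) dx + [u'(x) v(x)]_0^5/3.
Choose V so that boundary terms are either known or forced to vanish.
Mixed BC: u(0) = 0 (Dirichlet) and u'(5/3) = 1 (Neumann). Define V = {v ∈ H^1(0, 5/3) : v(0) = 0}. Then [u' v]_0^5/3 = u'(5/3)·v(5/3) − u'(0)·0 = v(5/3).
Weak formulation: find u (satisfying any essential BC) such that ∫_0^5/3 u'(x) v'(x) dx = ∫_0^5/3 f v dx + v(5/3) for all v ∈ V (Dirichlet at 0 absorbed into V; Neumann datum at x = 5/3 contributes the boundary term).
Substituting f(x) = -3*x^2 - x - 1, the right-hand side is ∫_0^5/3 (-3*x^2 - x - 1) v dx + v(5/3).


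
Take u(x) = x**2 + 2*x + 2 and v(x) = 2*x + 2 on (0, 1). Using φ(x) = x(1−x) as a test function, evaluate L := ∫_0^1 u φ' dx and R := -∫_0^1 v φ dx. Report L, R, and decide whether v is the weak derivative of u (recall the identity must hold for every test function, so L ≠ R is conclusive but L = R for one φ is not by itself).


LHS = -1/2, RHS = -1/2. Yes, v = u' weakly.

u(x) = x**2 + 2*x + 2, classical derivative u'(x) = 2*x + 2.
φ(x) = x(1−x), so φ'(x) = 1 - 2*x.
Note φ(0) = φ(1) = 0, so the boundary term u·φ vanishes.
LHS = ∫_0^1 u(x) φ'(x) dx = ∫_0^1 (-2*x^3 - 3*x^2 - 2*x + 2) dx. Term by term:
  ∫_0^1 -2*x^3 dx = -1/2;  ∫_0^1 -3*x^2 dx = -1;  ∫_0^1 -2*x dx = -1;
  ∫_0^1 2 dx = 2.
Sum: -1/2 − 1 − 1 + 2 = -1/2.
So LHS = -1/2.
∫_0^1 v(x) φ(x) dx = ∫_0^1 (-2*x^3 + 2*x) dx. Term by term:
  ∫_0^1 -2*x^3 dx = -1/2;  ∫_0^1 2*x dx = 1.
Sum: -1/2 + 1 = 1/2.
So RHS = -∫_0^1 v(x) φ(x) dx = -1/2.
LHS = RHS, so the identity holds for this test φ.
Moreover u is smooth here and v(x) = u'(x) = 2*x + 2 pointwise, so the identity holds for every test function. Hence v is the weak derivative of u.


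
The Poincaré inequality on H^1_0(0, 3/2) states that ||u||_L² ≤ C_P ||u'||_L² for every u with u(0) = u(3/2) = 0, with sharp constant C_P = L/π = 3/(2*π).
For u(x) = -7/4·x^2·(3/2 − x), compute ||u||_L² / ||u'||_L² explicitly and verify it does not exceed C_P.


||u||_L² / ||u'||_L² = 3*sqrt(14)/28 < C_P = 3/(2*π).

u(x) = -7/4·x^2·(3/2 − x), so u'(x) = 21*x*(x - 1)/4.
u(x) = -7/4·x^2·(3/2 − x) vanishes at x = 0 and x = 3/2, so u ∈ H^1_0(0, 3/2). Differentiate via the product rule and integrate the resulting polynomials term by term.
  ∫_0^3/2 u² dx = ∫_0^3/2 (49*x^6/16 - 147*x^5/16 + 441*x^4/64) dx. Term by term:
    ∫_0^3/2 49*x^6/16 dx = 15309/2048;  ∫_0^3/2 -147*x^5/16 dx = -35721/2048;  ∫_0^3/2 441*x^4/64 dx = 107163/10240.
  Sum: 15309/2048 − 35721/2048 + 107163/10240 = 5103/10240.
  ∫_0^3/2 (u')² dx = ∫_0^3/2 (441*x^4/16 - 441*x^3/8 + 441*x^2/16) dx. Term by term:
    ∫_0^3/2 441*x^4/16 dx = 107163/2560;  ∫_0^3/2 -441*x^3/8 dx = -35721/512;  ∫_0^3/2 441*x^2/16 dx = 3969/128.
  Sum: 107163/2560 − 35721/512 + 3969/128 = 3969/1280.
∫_0^3/2 u² dx = 5103/10240, so ||u||_L² = 27*sqrt(70)/320.
∫_0^3/2 (u')² dx = 3969/1280, so ||u'||_L² = 63*sqrt(5)/80.
Ratio ||u||_L² / ||u'||_L² = 3*sqrt(14)/28.
Sharp Poincaré constant on H^1_0(0, 3/2) is C_P = L/π = 3/(2*π), achieved by sin(2*π/3·x).
A polynomial bump cannot attain the sharp Poincaré constant (only the first sine eigenfunction does), so the ratio is strictly less than C_P, consistent with ||u||_L² ≤ C_P ||u'||_L².


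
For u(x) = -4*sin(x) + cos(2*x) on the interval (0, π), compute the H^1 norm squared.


||u||_{H^1(0,π)}^2 = 80/3 + 37*π/2

u'(x) = -2*sin(2*x) - 4*cos(x).
Expand u² and (u')² and integrate term by term on (0, π), using: for integers n ≥ 1, ∫_0^π sin²(nx) dx = ∫_0^π cos²(nx) dx = π/2; for n ≠ n', ∫_0^π sin(nx)sin(n'x) dx = ∫_0^π cos(nx)cos(n'x) dx = 0; and by product-to-sum, ∫_0^π sin(nx)cos(n'x) dx = ½∫_0^π [sin((n+n')x) + sin((n−n')x)] dx, which is 0 when n+n' is even and 2n/(n²−n'²) when n+n' is odd (it need not vanish on (0, π)).
  u² squared terms: (-4)²·∫sin(x)² dx = 16·π/2 = 8*π;  (1)²·∫cos(2x)² dx = 1·π/2 = π/2.
  u² cross terms: 2·(-4)·(1)·∫sin(x)·cos(2x) dx = -8·(-2/3) = 16/3.
  So ∫_0^π u² dx = 8*π + π/2 + 16/3 = 16/3 + 17*π/2.
  (u')² squared terms: (-4)²·∫cos(x)² dx = 16·π/2 = 8*π;  (-2)²·∫sin(2x)² dx = 4·π/2 = 2*π.
  (u')² cross terms: 2·(-4)·(-2)·∫cos(x)·sin(2x) dx = 16·(4/3) = 64/3.
  So ∫_0^π (u')² dx = 8*π + 2*π + 64/3 = 64/3 + 10*π.
||u||_{H^1}^2 = (16/3 + 17*π/2) + (64/3 + 10*π) = 80/3 + 37*π/2.


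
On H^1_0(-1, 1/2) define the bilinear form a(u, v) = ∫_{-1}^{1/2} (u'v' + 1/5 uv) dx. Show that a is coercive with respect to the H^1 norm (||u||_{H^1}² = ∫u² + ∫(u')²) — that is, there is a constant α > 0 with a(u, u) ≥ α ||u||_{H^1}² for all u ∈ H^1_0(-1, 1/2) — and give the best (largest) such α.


α = (9 + 20*π^2)/(5*(9 + 4*π^2))

Coercivity of a(·,·) on H^1_0(-1, 1/2) means a(u, u) ≥ α ||u||_{H^1}² for every u ∈ H^1_0.
The interval has length L = 3/2, and Poincaré/coercivity depend only on L. Here a(u, u) = ∫(u')² + (1/5)·∫u².
Here 0 < c = 1/5 < 1. The condition a(u,u) ≥ α||u||_{H^1}² reads (1−α)∫(u')² ≥ (α−c)∫u². Any admissible α is ≤ 1 (rapidly oscillating u have ∫u²/∫(u')² → 0), and α = 1 would force 0 ≥ (1−c)∫u², impossible since c < 1; so 1−α > 0. By the sharp Poincaré inequality on H^1_0 of an interval of length L, ∫(u')² ≥ (π/L)²∫u² with equality for the first sine mode sin(π(x−x₀)/L) (x₀ the left endpoint), so the inequality holds for all u iff (1−α)(π/L)² ≥ α − c, i.e. α ≤ ((π/L)² + c)/((π/L)² + 1) = (1 + c(L/π)²)/(1 + (L/π)²). With (π/L)² = 4*π^2/9 and c = 1/5, the largest admissible constant is α = ((π/L)² + c)/((π/L)² + 1).
Simplifying, α = (9 + 20*π^2)/(5*(9 + 4*π^2)).


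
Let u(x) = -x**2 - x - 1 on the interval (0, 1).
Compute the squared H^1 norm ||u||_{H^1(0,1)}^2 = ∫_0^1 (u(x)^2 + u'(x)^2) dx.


||u||_{H^1}^2 = 241/30

The H^1 norm (squared) on an interval (0, L) is
  ||u||_{H^1}^2 = ∫_0^L u(x)^2 dx + ∫_0^L u'(x)^2 dx.
Compute u'(x) = -2*x - 1.
Then u(x)^2 = x**4 + 2*x**3 + 3*x**2 + 2*x + 1 and u'(x)^2 = 4*x**2 + 4*x + 1.
Integrate each monomial from 0 to 1 using ∫_0^1 c·x^n dx = c·1^(n+1)/(n+1):
  ∫_0^1 u(x)^2 dx = ∫_0^1 (x^4 + 2*x^3 + 3*x^2 + 2*x + 1) dx. Term by term:
    ∫_0^1 x^4 dx = 1/5;  ∫_0^1 2*x^3 dx = 1/2;  ∫_0^1 3*x^2 dx = 1;
    ∫_0^1 2*x dx = 1;  ∫_0^1 1 dx = 1.
  Sum: 1/5 + 1/2 + 1 + 1 + 1 = 37/10.
  ∫_0^1 u'(x)^2 dx = ∫_0^1 (4*x^2 + 4*x + 1) dx. Term by term:
    ∫_0^1 4*x^2 dx = 4/3;  ∫_0^1 4*x dx = 2;  ∫_0^1 1 dx = 1.
  Sum: 4/3 + 2 + 1 = 13/3.
Adding: ||u||_{H^1}^2 = 37/10 + 13/3 = 241/30.


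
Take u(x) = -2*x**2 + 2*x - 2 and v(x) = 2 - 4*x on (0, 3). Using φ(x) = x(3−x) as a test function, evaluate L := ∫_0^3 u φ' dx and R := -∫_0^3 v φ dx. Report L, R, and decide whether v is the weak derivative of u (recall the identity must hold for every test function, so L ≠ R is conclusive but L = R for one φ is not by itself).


LHS = 18, RHS = 18. Yes, v = u' weakly.

u(x) = -2*x**2 + 2*x - 2, classical derivative u'(x) = 2 - 4*x.
φ(x) = x(3−x), so φ'(x) = 3 - 2*x.
Note φ(0) = φ(3) = 0, so the boundary term u·φ vanishes.
LHS = ∫_0^3 u(x) φ'(x) dx = ∫_0^3 (4*x^3 - 10*x^2 + 10*x - 6) dx. Term by term:
  ∫_0^3 4*x^3 dx = 81;  ∫_0^3 -10*x^2 dx = -90;  ∫_0^3 10*x dx = 45;
  ∫_0^3 -6 dx = -18.
Sum: 81 − 90 + 45 − 18 = 18.
So LHS = 18.
∫_0^3 v(x) φ(x) dx = ∫_0^3 (4*x^3 - 14*x^2 + 6*x) dx. Term by term:
  ∫_0^3 4*x^3 dx = 81;  ∫_0^3 -14*x^2 dx = -126;  ∫_0^3 6*x dx = 27.
Sum: 81 − 126 + 27 = -18.
So RHS = -∫_0^3 v(x) φ(x) dx = 18.
LHS = RHS, so the identity holds for this test φ.
Moreover u is smooth here and v(x) = u'(x) = 2 - 4*x pointwise, so the identity holds for every test function. Hence v is the weak derivative of u.


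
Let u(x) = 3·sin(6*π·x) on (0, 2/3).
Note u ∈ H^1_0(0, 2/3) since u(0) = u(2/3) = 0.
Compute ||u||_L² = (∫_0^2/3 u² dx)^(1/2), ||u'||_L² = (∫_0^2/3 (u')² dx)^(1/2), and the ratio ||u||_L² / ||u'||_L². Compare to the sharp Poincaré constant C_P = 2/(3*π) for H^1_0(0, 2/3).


||u||_L² / ||u'||_L² = 1/(6*π) < C_P = 2/(3*π).

u(x) = 3·sin(6*π·x), so u'(x) = 18*π*cos(6*π*x).
Writing u(x) = A·sin(kπx/L) with A = 3 and k = 4, use ∫_0^L sin²(kπx/L) dx = L/2 and ∫_0^L cos²(kπx/L) dx = L/2.
u² = 9·sin²(6*π·x) and (u')² = 324*π^2·cos²(6*π·x), and each of sin², cos² integrates to L/2 = 1/3 over (0, 2/3).
∫_0^2/3 u² dx = 3, so ||u||_L² = sqrt(3).
∫_0^2/3 (u')² dx = 108*π^2, so ||u'||_L² = 6*sqrt(3)*π.
Ratio ||u||_L² / ||u'||_L² = 1/(6*π).
Sharp Poincaré constant on H^1_0(0, 2/3) is C_P = L/π = 2/(3*π), achieved by sin(3*π/2·x).
This is the k = 4 harmonic; the ratio L/(kπ) is strictly less than C_P = L/π, consistent with the sharp inequality ||u||_L² ≤ C_P ||u'||_L².


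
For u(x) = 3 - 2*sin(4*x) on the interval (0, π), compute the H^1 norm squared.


||u||_{H^1(0,π)}^2 = 43*π

u'(x) = -8*cos(4*x).
Expand u² and (u')² and integrate term by term on (0, π), using: for integers n ≥ 1, ∫_0^π sin²(nx) dx = ∫_0^π cos²(nx) dx = π/2; for n ≠ n', ∫_0^π sin(nx)sin(n'x) dx = ∫_0^π cos(nx)cos(n'x) dx = 0; and by product-to-sum, ∫_0^π sin(nx)cos(n'x) dx = ½∫_0^π [sin((n+n')x) + sin((n−n')x)] dx, which is 0 when n+n' is even and 2n/(n²−n'²) when n+n' is odd (it need not vanish on (0, π)). For the constant mode: ∫_0^π 1 dx = π, ∫_0^π cos(nx) dx = 0, ∫_0^π sin(nx) dx = (1−(−1)^n)/n.
  u² squared terms: (3)²·∫1 dx = 9·π = 9*π;  (-2)²·∫sin(4x)² dx = 4·π/2 = 2*π.
  u² cross terms: 2·(3)·(-2)·∫1·sin(4x) dx = -12·(0) = 0.
  So ∫_0^π u² dx = 9*π + 2*π + 0 = 11*π.
  (u')² squared terms: (-8)²·∫cos(4x)² dx = 64·π/2 = 32*π.
  So ∫_0^π (u')² dx = 32*π.
||u||_{H^1}^2 = (11*π) + (32*π) = 43*π.


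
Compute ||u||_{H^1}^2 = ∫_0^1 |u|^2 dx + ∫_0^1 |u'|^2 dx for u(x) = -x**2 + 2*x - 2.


||u||_{H^1}^2 = 16/5

The H^1 norm (squared) on an interval (0, L) is
  ||u||_{H^1}^2 = ∫_0^L u(x)^2 dx + ∫_0^L u'(x)^2 dx.
Compute u'(x) = 2 - 2*x.
Then u(x)^2 = x**4 - 4*x**3 + 8*x**2 - 8*x + 4 and u'(x)^2 = 4*x**2 - 8*x + 4.
Integrate each monomial from 0 to 1 using ∫_0^1 c·x^n dx = c·1^(n+1)/(n+1):
  ∫_0^1 u(x)^2 dx = ∫_0^1 (x^4 - 4*x^3 + 8*x^2 - 8*x + 4) dx. Term by term:
    ∫_0^1 x^4 dx = 1/5;  ∫_0^1 -4*x^3 dx = -1;  ∫_0^1 8*x^2 dx = 8/3;
    ∫_0^1 -8*x dx = -4;  ∫_0^1 4 dx = 4.
  Sum: 1/5 − 1 + 8/3 − 4 + 4 = 28/15.
  ∫_0^1 u'(x)^2 dx = ∫_0^1 (4*x^2 - 8*x + 4) dx. Term by term:
    ∫_0^1 4*x^2 dx = 4/3;  ∫_0^1 -8*x dx = -4;  ∫_0^1 4 dx = 4.
  Sum: 4/3 − 4 + 4 = 4/3.
Adding: ||u||_{H^1}^2 = 28/15 + 4/3 = 16/5.


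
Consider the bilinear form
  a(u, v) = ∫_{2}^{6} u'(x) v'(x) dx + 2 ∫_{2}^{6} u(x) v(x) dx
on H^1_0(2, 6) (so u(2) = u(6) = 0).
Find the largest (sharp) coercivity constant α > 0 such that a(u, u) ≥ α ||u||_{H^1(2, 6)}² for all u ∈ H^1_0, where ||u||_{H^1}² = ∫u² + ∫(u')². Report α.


α = 1

Coercivity of a(·,·) on H^1_0(2, 6) means a(u, u) ≥ α ||u||_{H^1}² for every u ∈ H^1_0.
The interval has length L = 4, and Poincaré/coercivity depend only on L. Here a(u, u) = ∫(u')² + (2)·∫u².
Here c = 2 ≥ 1, so a(u,u) = ∫(u')² + c∫u² ≥ ∫(u')² + ∫u² = ||u||_{H^1}², i.e. α = 1 works. No larger α is possible: a(u,u) ≥ α||u||_{H^1}² means (1−α)∫(u')² ≥ (α−c)∫u², and for the modes u_n = sin(nπ(x−x₀)/L) (x₀ the left endpoint) one has ∫u_n²/∫(u_n')² = (L/(nπ))² → 0, so a(u_n,u_n)/||u_n||_{H^1}² → 1. Hence the optimal constant is α = 1.
Therefore α = 1.


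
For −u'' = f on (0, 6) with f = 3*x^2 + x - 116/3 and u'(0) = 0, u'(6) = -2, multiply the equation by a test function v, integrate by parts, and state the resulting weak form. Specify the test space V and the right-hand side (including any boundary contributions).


V = H^1(0, 6) (v unrestricted at boundary; u is determined up to an additive constant); weak form: ∫_0^6 u'v' dx = ∫_0^6 (3*x^2 + x - 116/3) v dx − 2·v(6) for all v ∈ V.

Multiply both sides by a test function v and integrate from 0 to 6:
  ∫_0^6 −u''(x) v(x) dx = ∫_0^6 f(x) v(x) dx.
Integrate the LHS by parts once:
  ∫_0^6 −u'' v dx = −[u'(x) v(x)]_0^6 + ∫_0^6 u'(x) v'(x) dx.
Thus ∫_0^6 u'(x) v'(x) dx = ∫_0^6 f(x) v(x) dx + [u'(x) v(x)]_0^6.
Choose V so that boundary terms are either known or forced to vanish.
u has inhomogeneous Neumann u'(0) = 0, u'(6) = -2. [u' v]_0^6 = (-2)·v(6) − (0)·v(0) = − 2·v(6). Take V = H^1(0, 6); boundary term becomes part of RHS.
Weak formulation: find u (satisfying any essential BC) such that ∫_0^6 u'(x) v'(x) dx = ∫_0^6 f v dx − 2·v(6) for all v ∈ V (Neumann data are natural BCs: they enter the RHS as boundary terms).
Substituting f(x) = 3*x^2 + x - 116/3, the right-hand side is ∫_0^6 (3*x^2 + x - 116/3) v dx − 2·v(6).
Compatibility check (pure Neumann): taking v ≡ 1 ∈ V gives 0 = ∫_0^6 f dx + (-2) − (0), i.e. ∫_0^6 f dx must equal u'(0) − u'(6) = 2. Indeed ∫_0^6 (3*x^2 + x - 116/3) dx = 2, so the data are compatible. The solution is then unique only up to an additive constant (fix it e.g. by requiring ∫_0^6 u dx = 0).


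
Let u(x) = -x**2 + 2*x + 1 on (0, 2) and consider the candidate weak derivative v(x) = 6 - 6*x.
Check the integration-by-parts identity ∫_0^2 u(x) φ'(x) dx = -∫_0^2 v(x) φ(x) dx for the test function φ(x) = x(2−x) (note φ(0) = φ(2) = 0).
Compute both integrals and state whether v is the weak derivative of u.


LHS = 0, RHS = 0. No, v is not the weak derivative of u.

u(x) = -x**2 + 2*x + 1, classical derivative u'(x) = 2 - 2*x.
φ(x) = x(2−x), so φ'(x) = 2 - 2*x.
Note φ(0) = φ(2) = 0, so the boundary term u·φ vanishes.
LHS = ∫_0^2 u(x) φ'(x) dx = ∫_0^2 (2*x^3 - 6*x^2 + 2*x + 2) dx. Term by term:
  ∫_0^2 2*x^3 dx = 8;  ∫_0^2 -6*x^2 dx = -16;  ∫_0^2 2*x dx = 4;
  ∫_0^2 2 dx = 4.
Sum: 8 − 16 + 4 + 4 = 0.
So LHS = 0.
∫_0^2 v(x) φ(x) dx = ∫_0^2 (6*x^3 - 18*x^2 + 12*x) dx. Term by term:
  ∫_0^2 6*x^3 dx = 24;  ∫_0^2 -18*x^2 dx = -48;  ∫_0^2 12*x dx = 24.
Sum: 24 − 48 + 24 = 0.
So RHS = -∫_0^2 v(x) φ(x) dx = 0.
LHS = RHS, so the identity holds for this particular φ. But this is necessary, not sufficient: a weak derivative must satisfy the identity for EVERY test function in C_c^∞(0, 2).
Here u is smooth, so its weak derivative equals its classical derivative u'(x) = 2 - 2*x. Since v(x) = 6 - 6*x ≠ u'(x), v is NOT the weak derivative of u — the agreement for this single φ is a coincidence (the difference v − u' happens to be L²-orthogonal to this φ).


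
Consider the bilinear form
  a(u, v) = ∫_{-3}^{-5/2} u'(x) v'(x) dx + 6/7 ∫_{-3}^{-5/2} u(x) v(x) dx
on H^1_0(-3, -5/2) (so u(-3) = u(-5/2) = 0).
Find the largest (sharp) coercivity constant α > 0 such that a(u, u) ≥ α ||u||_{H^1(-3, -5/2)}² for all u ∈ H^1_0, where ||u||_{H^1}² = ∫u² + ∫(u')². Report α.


α = 2*(3 + 14*π^2)/(7*(1 + 4*π^2))

Coercivity of a(·,·) on H^1_0(-3, -5/2) means a(u, u) ≥ α ||u||_{H^1}² for every u ∈ H^1_0.
The interval has length L = 1/2, and Poincaré/coercivity depend only on L. Here a(u, u) = ∫(u')² + (6/7)·∫u².
Here 0 < c = 6/7 < 1. The condition a(u,u) ≥ α||u||_{H^1}² reads (1−α)∫(u')² ≥ (α−c)∫u². Any admissible α is ≤ 1 (rapidly oscillating u have ∫u²/∫(u')² → 0), and α = 1 would force 0 ≥ (1−c)∫u², impossible since c < 1; so 1−α > 0. By the sharp Poincaré inequality on H^1_0 of an interval of length L, ∫(u')² ≥ (π/L)²∫u² with equality for the first sine mode sin(π(x−x₀)/L) (x₀ the left endpoint), so the inequality holds for all u iff (1−α)(π/L)² ≥ α − c, i.e. α ≤ ((π/L)² + c)/((π/L)² + 1) = (1 + c(L/π)²)/(1 + (L/π)²). With (π/L)² = 4*π^2 and c = 6/7, the largest admissible constant is α = ((π/L)² + c)/((π/L)² + 1).
Simplifying, α = 2*(3 + 14*π^2)/(7*(1 + 4*π^2)).


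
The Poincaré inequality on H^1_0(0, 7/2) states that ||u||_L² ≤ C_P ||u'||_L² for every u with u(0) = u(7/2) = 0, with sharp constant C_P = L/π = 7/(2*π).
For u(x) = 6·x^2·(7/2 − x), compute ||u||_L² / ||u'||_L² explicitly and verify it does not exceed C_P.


||u||_L² / ||u'||_L² = sqrt(14)/4 < C_P = 7/(2*π).

u(x) = 6·x^2·(7/2 − x), so u'(x) = 6*x*(7 - 3*x).
u(x) = 6·x^2·(7/2 − x) vanishes at x = 0 and x = 7/2, so u ∈ H^1_0(0, 7/2). Differentiate via the product rule and integrate the resulting polynomials term by term.
  ∫_0^7/2 u² dx = ∫_0^7/2 (36*x^6 - 252*x^5 + 441*x^4) dx. Term by term:
    ∫_0^7/2 36*x^6 dx = 1058841/32;  ∫_0^7/2 -252*x^5 dx = -2470629/32;  ∫_0^7/2 441*x^4 dx = 7411887/160.
  Sum: 1058841/32 − 2470629/32 + 7411887/160 = 352947/160.
  ∫_0^7/2 (u')² dx = ∫_0^7/2 (324*x^4 - 1512*x^3 + 1764*x^2) dx. Term by term:
    ∫_0^7/2 324*x^4 dx = 1361367/40;  ∫_0^7/2 -1512*x^3 dx = -453789/8;  ∫_0^7/2 1764*x^2 dx = 50421/2.
  Sum: 1361367/40 − 453789/8 + 50421/2 = 50421/20.
∫_0^7/2 u² dx = 352947/160, so ||u||_L² = 343*sqrt(30)/40.
∫_0^7/2 (u')² dx = 50421/20, so ||u'||_L² = 49*sqrt(105)/10.
Ratio ||u||_L² / ||u'||_L² = sqrt(14)/4.
Sharp Poincaré constant on H^1_0(0, 7/2) is C_P = L/π = 7/(2*π), achieved by sin(2*π/7·x).
A polynomial bump cannot attain the sharp Poincaré constant (only the first sine eigenfunction does), so the ratio is strictly less than C_P, consistent with ||u||_L² ≤ C_P ||u'||_L².


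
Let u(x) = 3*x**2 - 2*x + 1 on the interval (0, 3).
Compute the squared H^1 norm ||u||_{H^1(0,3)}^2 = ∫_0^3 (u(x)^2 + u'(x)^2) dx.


||u||_{H^1}^2 = 2487/5

The H^1 norm (squared) on an interval (0, L) is
  ||u||_{H^1}^2 = ∫_0^L u(x)^2 dx + ∫_0^L u'(x)^2 dx.
Compute u'(x) = 6*x - 2.
Then u(x)^2 = 9*x**4 - 12*x**3 + 10*x**2 - 4*x + 1 and u'(x)^2 = 36*x**2 - 24*x + 4.
Integrate each monomial from 0 to 3 using ∫_0^3 c·x^n dx = c·3^(n+1)/(n+1):
  ∫_0^3 u(x)^2 dx = ∫_0^3 (9*x^4 - 12*x^3 + 10*x^2 - 4*x + 1) dx. Term by term:
    ∫_0^3 9*x^4 dx = 2187/5;  ∫_0^3 -12*x^3 dx = -243;  ∫_0^3 10*x^2 dx = 90;
    ∫_0^3 -4*x dx = -18;  ∫_0^3 1 dx = 3.
  Sum: 2187/5 − 243 + 90 − 18 + 3 = 1347/5.
  ∫_0^3 u'(x)^2 dx = ∫_0^3 (36*x^2 - 24*x + 4) dx. Term by term:
    ∫_0^3 36*x^2 dx = 324;  ∫_0^3 -24*x dx = -108;  ∫_0^3 4 dx = 12.
  Sum: 324 − 108 + 12 = 228.
Adding: ||u||_{H^1}^2 = 1347/5 + 228 = 2487/5.


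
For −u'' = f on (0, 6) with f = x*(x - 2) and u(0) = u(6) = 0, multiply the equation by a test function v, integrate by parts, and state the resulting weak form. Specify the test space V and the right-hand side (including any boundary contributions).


V = H^1_0(0, 6) (so v(0) = v(6) = 0); weak form: ∫_0^6 u'v' dx = ∫_0^6 (x*(x - 2)) v dx for all v ∈ V.

Multiply both sides by a test function v and integrate from 0 to 6:
  ∫_0^6 −u''(x) v(x) dx = ∫_0^6 f(x) v(x) dx.
Integrate the LHS by parts once:
  ∫_0^6 −u'' v dx = −[u'(x) v(x)]_0^6 + ∫_0^6 u'(x) v'(x) dx.
Thus ∫_0^6 u'(x) v'(x) dx = ∫_0^6 f(x) v(x) dx + [u'(x) v(x)]_0^6.
Choose V so that boundary terms are either known or forced to vanish.
u is Dirichlet: u(0) = u(6) = 0. Let V = H^1_0(0, 6); then v(0) = v(6) = 0, and [u' v]_0^6 = 0.
Weak formulation: find u (satisfying any essential BC) such that ∫_0^6 u'(x) v'(x) dx = ∫_0^6 f v dx for all v ∈ V.
Substituting f(x) = x*(x - 2), the right-hand side is ∫_0^6 (x*(x - 2)) v dx.
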